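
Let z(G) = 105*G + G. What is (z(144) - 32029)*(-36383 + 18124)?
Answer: 306112135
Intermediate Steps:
z(G) = 106*G
(z(144) - 32029)*(-36383 + 18124) = (106*144 - 32029)*(-36383 + 18124) = (15264 - 32029)*(-18259) = -16765*(-18259) = 306112135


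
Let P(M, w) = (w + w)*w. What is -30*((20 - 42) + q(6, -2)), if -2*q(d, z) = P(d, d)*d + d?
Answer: 7230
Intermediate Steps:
P(M, w) = 2*w² (P(M, w) = (2*w)*w = 2*w²)
q(d, z) = -d³ - d/2 (q(d, z) = -((2*d²)*d + d)/2 = -(2*d³ + d)/2 = -(d + 2*d³)/2 = -d³ - d/2)
-30*((20 - 42) + q(6, -2)) = -30*((20 - 42) + (-1*6³ - ½*6)) = -30*(-22 + (-1*216 - 3)) = -30*(-22 + (-216 - 3)) = -30*(-22 - 219) = -30*(-241) = 7230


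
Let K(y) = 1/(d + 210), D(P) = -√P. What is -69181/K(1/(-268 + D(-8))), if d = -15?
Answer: -13490295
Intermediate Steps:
K(y) = 1/195 (K(y) = 1/(-15 + 210) = 1/195)
-69181/K(1/(-268 + D(-8))) = -69181/1/195 = -69181*195 = -13490295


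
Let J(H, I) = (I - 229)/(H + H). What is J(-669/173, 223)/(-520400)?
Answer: -173/116049200 ≈ -1.4907e-6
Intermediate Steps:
J(H, I) = (-229 + I)/(2*H) (J(H, I) = (-229 + I)/((2*H)) = (-229 + I)*(1/(2*H)) = (-229 + I)/(2*H))
J(-669/173, 223)/(-520400) = ((-229 + 223)/(2*((-669/173))))/(-520400) = ((½)*(-6)/(-669*1/173))*(-1/520400) = ((½)*(-6)/(-669/173))*(-1/520400) = ((½)*(-173/669)*(-6))*(-1/520400) = (173/223)*(-1/520400) = -173/116049200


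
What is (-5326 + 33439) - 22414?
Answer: 5699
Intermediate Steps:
(-5326 + 33439) - 22414 = 28113 - 22414 = 5699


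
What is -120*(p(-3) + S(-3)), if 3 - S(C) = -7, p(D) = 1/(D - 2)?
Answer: -1176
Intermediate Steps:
p(D) = 1/(-2 + D)
S(C) = 10 (S(C) = 3 - 1*(-7) = 3 + 7 = 10)
-120*(p(-3) + S(-3)) = -120*(1/(-2 - 3) + 10) = -120*(1/(-5) + 10) = -120*(-⅕ + 10) = -120*49/5 = -1176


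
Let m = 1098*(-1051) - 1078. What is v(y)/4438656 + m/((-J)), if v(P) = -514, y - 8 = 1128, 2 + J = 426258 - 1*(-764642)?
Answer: 142399247119/146832959808 ≈ 0.96980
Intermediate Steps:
m = -1155076 (m = -1153998 - 1078 = -1155076)
J = 1190898 (J = -2 + (426258 - 1*(-764642)) = -2 + (426258 + 764642) = -2 + 1190900 = 1190898)
y = 1136 (y = 8 + 1128 = 1136)
v(y)/4438656 + m/((-J)) = -514/4438656 - 1155076/((-1*1190898)) = -514*1/4438656 - 1155076/(-1190898) = -257/2219328 - 1155076*(-1/1190898) = -257/2219328 + 577538/595449 = 142399247119/146832959808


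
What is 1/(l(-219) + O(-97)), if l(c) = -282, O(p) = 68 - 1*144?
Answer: -1/358 ≈ -0.0027933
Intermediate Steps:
O(p) = -76 (O(p) = 68 - 144 = -76)
1/(l(-219) + O(-97)) = 1/(-282 - 76) = 1/(-358) = -1/358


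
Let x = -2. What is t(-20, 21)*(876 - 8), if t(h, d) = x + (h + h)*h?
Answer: 692664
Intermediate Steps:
t(h, d) = -2 + 2*h² (t(h, d) = -2 + (h + h)*h = -2 + (2*h)*h = -2 + 2*h²)
t(-20, 21)*(876 - 8) = (-2 + 2*(-20)²)*(876 - 8) = (-2 + 2*400)*868 = (-2 + 800)*868 = 798*868 = 692664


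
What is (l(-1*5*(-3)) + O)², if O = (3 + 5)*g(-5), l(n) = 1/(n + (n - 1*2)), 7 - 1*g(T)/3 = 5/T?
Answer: 28912129/784 ≈ 36878.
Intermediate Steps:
g(T) = 21 - 15/T
l(n) = 1/(-2 + 2*n) (l(n) = 1/(n + (n - 2)) = 1/(n + (-2 + n)) = 1/(-2 + 2*n))
O = 192 (O = (3 + 5)*(21 - 15/(-5)) = 8*(21 - 15*(-⅕)) = 8*(21 + 3) = 8*24 = 192)
(l(-1*5*(-3)) + O)² = (1/(2*(-1 - 1*5*(-3))) + 192)² = (1/(2*(-1 - 5*(-3))) + 192)² = (1/(2*(-1 + 15)) + 192)² = ((½)/14 + 192)² = ((½)*(1/14) + 192)² = (1/28 + 192)² = (5377/28)² = 28912129/784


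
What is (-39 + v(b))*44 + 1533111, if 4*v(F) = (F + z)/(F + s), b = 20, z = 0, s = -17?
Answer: 4594405/3 ≈ 1.5315e+6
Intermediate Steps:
v(F) = F/(4*(-17 + F)) (v(F) = ((F + 0)/(F - 17))/4 = (F/(-17 + F))/4 = F/(4*(-17 + F)))
(-39 + v(b))*44 + 1533111 = (-39 + (¼)*20/(-17 + 20))*44 + 1533111 = (-39 + (¼)*20/3)*44 + 1533111 = (-39 + (¼)*20*(⅓))*44 + 1533111 = (-39 + 5/3)*44 + 1533111 = -112/3*44 + 1533111 = -4928/3 + 1533111 = 4594405/3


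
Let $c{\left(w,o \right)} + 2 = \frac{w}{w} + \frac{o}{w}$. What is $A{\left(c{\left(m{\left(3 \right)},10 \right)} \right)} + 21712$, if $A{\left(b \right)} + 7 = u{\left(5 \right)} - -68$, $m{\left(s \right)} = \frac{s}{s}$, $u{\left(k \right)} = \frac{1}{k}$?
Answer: $\frac{108866}{5} \approx 21773.0$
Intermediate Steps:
$m{\left(s \right)} = 1$
$c{\left(w,o \right)} = -1 + \frac{o}{w}$ ($c{\left(w,o \right)} = -2 + \left(\frac{w}{w} + \frac{o}{w}\right) = -2 + \left(1 + \frac{o}{w}\right) = -1 + \frac{o}{w}$)
$A{\left(b \right)} = \frac{306}{5}$ ($A{\left(b \right)} = -7 + \left(\frac{1}{5} - -68\right) = -7 + \left(\frac{1}{5} + 68\right) = -7 + \frac{341}{5} = \frac{306}{5}$)
$A{\left(c{\left(m{\left(3 \right)},10 \right)} \right)} + 21712 = \frac{306}{5} + 21712 = \frac{108866}{5}$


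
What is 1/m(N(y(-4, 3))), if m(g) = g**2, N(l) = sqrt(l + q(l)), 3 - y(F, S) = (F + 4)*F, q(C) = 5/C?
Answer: 3/14 ≈ 0.21429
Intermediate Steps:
y(F, S) = 3 - F*(4 + F) (y(F, S) = 3 - (F + 4)*F = 3 - (4 + F)*F = 3 - F*(4 + F))
N(l) = sqrt(l + 5/l)
1/m(N(y(-4, 3))) = 1/((sqrt((3 - 1*(-4)**2 - 4*(-4)) + 5/(3 - 1*(-4)**2 - 4*(-4))))**2) = 1/((sqrt((3 - 1*16 + 16) + 5/(3 - 1*16 + 16)))**2) = 1/((sqrt((3 - 16 + 16) + 5/(3 - 16 + 16)))**2) = 1/((sqrt(3 + 5/3))**2) = 1/((sqrt(14/3))**2) = 1/((sqrt(42)/3)**2) = 1/(14/3) = 3/14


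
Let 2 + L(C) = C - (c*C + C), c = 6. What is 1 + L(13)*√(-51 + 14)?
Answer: 1 - 80*I*√37 ≈ 1.0 - 486.62*I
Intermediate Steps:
L(C) = -2 - 6*C (L(C) = -2 + (C - (6*C + C)) = -2 + (C - 7*C) = -2 - 6*C)
1 + L(13)*√(-51 + 14) = 1 + (-2 - 6*13)*√(-51 + 14) = 1 + (-2 - 78)*√(-37) = 1 - 80*I*√37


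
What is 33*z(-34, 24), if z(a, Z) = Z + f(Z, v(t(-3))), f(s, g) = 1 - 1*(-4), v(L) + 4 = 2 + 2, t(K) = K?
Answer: 957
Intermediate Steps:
v(L) = 0 (v(L) = -4 + (2 + 2) = -4 + 4 = 0)
f(s, g) = 5 (f(s, g) = 1 + 4 = 5)
z(a, Z) = 5 + Z (z(a, Z) = Z + 5 = 5 + Z)
33*z(-34, 24) = 33*(5 + 24) = 33*29 = 957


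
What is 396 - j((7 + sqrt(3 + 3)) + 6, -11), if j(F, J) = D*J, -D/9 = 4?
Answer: 0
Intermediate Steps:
D = -36 (D = -9*4 = -36)
j(F, J) = -36*J
396 - j((7 + sqrt(3 + 3)) + 6, -11) = 396 - (-36)*(-11) = 396 - 1*396 = 396 - 396 = 0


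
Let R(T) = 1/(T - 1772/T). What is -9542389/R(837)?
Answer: -215102993743/27 ≈ -7.9668e+9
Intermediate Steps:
-9542389/R(837) = -9542389/(837/(-1772 + 837**2)) = -9542389/(837/(-1772 + 700569)) = -9542389/(837/698797) = -9542389/(837*(1/698797)) = -9542389/837/698797 = -9542389*698797/837 = -215102993743/27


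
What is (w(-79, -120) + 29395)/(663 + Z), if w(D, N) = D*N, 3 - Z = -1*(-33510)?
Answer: -38875/32844 ≈ -1.1836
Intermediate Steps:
Z = -33507 (Z = 3 - (-1)*(-33510) = 3 - 1*33510 = 3 - 33510 = -33507)
(w(-79, -120) + 29395)/(663 + Z) = (-79*(-120) + 29395)/(663 - 33507) = (9480 + 29395)/(-32844) = 38875*(-1/32844) = -38875/32844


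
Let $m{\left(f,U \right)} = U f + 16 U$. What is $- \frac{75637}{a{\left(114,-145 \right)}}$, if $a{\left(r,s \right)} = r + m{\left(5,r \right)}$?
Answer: $- \frac{75637}{2508} \approx -30.158$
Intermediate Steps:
$m{\left(f,U \right)} = 16 U + U f$
$a{\left(r,s \right)} = 22 r$ ($a{\left(r,s \right)} = r + r \left(16 + 5\right) = r + r 21 = r + 21 r = 22 r$)
$- \frac{75637}{a{\left(114,-145 \right)}} = - \frac{75637}{22 \cdot 114} = - \frac{75637}{2508}$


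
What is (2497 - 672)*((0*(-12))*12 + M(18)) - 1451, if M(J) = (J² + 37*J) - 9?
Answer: 1788874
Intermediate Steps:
M(J) = -9 + J² + 37*J
(2497 - 672)*((0*(-12))*12 + M(18)) - 1451 = (2497 - 672)*((0*(-12))*12 + (-9 + 18² + 37*18)) - 1451 = 1825*(0*12 + (-9 + 324 + 666)) - 1451 = 1825*(0 + 981) - 1451 = 1825*981 - 1451 = 1790325 - 1451 = 1788874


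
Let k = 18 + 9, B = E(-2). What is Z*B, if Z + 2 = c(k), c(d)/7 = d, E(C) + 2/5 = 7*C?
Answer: -13464/5 ≈ -2692.8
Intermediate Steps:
E(C) = -⅖ + 7*C
B = -72/5 (B = -⅖ + 7*(-2) = -⅖ - 14 = -72/5 ≈ -14.400)
k = 27
c(d) = 7*d
Z = 187 (Z = -2 + 7*27 = -2 + 189 = 187)
Z*B = 187*(-72/5) = -13464/5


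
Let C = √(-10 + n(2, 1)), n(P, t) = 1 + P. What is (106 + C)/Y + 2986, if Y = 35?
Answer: 104616/35 + I*√7/35 ≈ 2989.0 + 0.075593*I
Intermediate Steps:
C = I*√7 (C = √(-10 + (1 + 2)) = √(-10 + 3) = √(-7) = I*√7 ≈ 2.6458*I)
(106 + C)/Y + 2986 = (106 + I*√7)/35 + 2986 = (106 + I*√7)*(1/35) + 2986 = (106/35 + I*√7/35) + 2986 = 104616/35 + I*√7/35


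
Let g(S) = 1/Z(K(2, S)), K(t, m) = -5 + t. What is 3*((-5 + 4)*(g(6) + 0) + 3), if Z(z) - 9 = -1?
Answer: 69/8 ≈ 8.6250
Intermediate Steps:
Z(z) = 8 (Z(z) = 9 - 1 = 8)
g(S) = 1/8
3*((-5 + 4)*(g(6) + 0) + 3) = 3*((-5 + 4)*(1/8 + 0) + 3) = 3*(-1*1/8 + 3) = 3*(-1/8 + 3) = 3*(23/8) = 69/8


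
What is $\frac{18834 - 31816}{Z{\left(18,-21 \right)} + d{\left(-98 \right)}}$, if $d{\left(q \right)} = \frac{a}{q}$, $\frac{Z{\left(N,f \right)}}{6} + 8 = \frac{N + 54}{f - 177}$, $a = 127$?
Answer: $\frac{13994596}{55493} \approx 252.19$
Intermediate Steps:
$Z{\left(N,f \right)} = -48 + \frac{6 \left(54 + N\right)}{-177 + f}$ ($Z{\left(N,f \right)} = -48 + 6 \frac{N + 54}{f - 177} = -48 + 6 \frac{54 + N}{-177 + f} = -48 + \frac{6 \left(54 + N\right)}{-177 + f}$)
$d{\left(q \right)} = \frac{127}{q}$
$\frac{18834 - 31816}{Z{\left(18,-21 \right)} + d{\left(-98 \right)}} = \frac{18834 - 31816}{\frac{6 \left(1470 + 18 - -168\right)}{-177 - 21} + \frac{127}{-98}} = - \frac{12982}{\frac{6 \left(1470 + 18 + 168\right)}{-198} + 127 \left(- \frac{1}{98}\right)} = - \frac{12982}{6 \left(- \frac{1}{198}\right) 1656 - \frac{127}{98}} = - \frac{12982}{- \frac{552}{11} - \frac{127}{98}} = - \frac{12982}{- \frac{55493}{1078}} = \left(-12982\right) \left(- \frac{1078}{55493}\right) = \frac{13994596}{55493}$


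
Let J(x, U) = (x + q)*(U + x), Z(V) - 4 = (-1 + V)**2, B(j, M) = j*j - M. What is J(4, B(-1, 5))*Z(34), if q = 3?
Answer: 0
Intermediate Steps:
B(j, M) = j**2 - M
Z(V) = 4 + (-1 + V)**2
J(x, U) = (3 + x)*(U + x) (J(x, U) = (x + 3)*(U + x) = (3 + x)*(U + x))
J(4, B(-1, 5))*Z(34) = (4**2 + 3*((-1)**2 - 1*5) + 3*4 + ((-1)**2 - 1*5)*4)*(4 + (-1 + 34)**2) = (16 + 3*(1 - 5) + 12 + (1 - 5)*4)*(4 + 33**2) = (16 + 3*(-4) + 12 - 4*4)*(4 + 1089) = (16 - 12 + 12 - 16)*1093 = 0*1093 = 0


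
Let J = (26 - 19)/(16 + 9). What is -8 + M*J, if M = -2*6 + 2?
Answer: -54/5 ≈ -10.800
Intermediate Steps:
J = 7/25 ≈ 0.28000
M = -10 (M = -12 + 2 = -10)
-8 + M*J = -8 - 10*7/25 = -8 - 14/5 = -54/5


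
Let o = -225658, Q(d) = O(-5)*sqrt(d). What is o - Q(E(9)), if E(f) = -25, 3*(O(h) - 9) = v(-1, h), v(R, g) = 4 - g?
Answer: -225658 - 60*I ≈ -2.2566e+5 - 60.0*I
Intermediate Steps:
O(h) = 31/3 - h/3 (O(h) = 9 + (4 - h)/3 = 9 + (4/3 - h/3) = 31/3 - h/3)
Q(d) = 12*sqrt(d) (Q(d) = (31/3 - 1/3*(-5))*sqrt(d) = (31/3 + 5/3)*sqrt(d) = 12*sqrt(d))
o - Q(E(9)) = -225658 - 12*sqrt(-25) = -225658 - 12*5*I = -225658 - 60*I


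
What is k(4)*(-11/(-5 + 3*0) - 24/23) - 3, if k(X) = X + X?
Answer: 719/115 ≈ 6.2522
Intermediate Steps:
k(X) = 2*X
k(4)*(-11/(-5 + 3*0) - 24/23) - 3 = (2*4)*(-11/(-5 + 3*0) - 24/23) - 3 = 8*(-11/(-5 + 0) - 24*1/23) - 3 = 8*(-11/(-5) - 24/23) - 3 = 8*(-11*(-1/5) - 24/23) - 3 = 8*(11/5 - 24/23) - 3 = 8*(133/115) - 3 = 1064/115 - 3 = 719/115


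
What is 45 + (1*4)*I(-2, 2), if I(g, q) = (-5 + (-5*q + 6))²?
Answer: 369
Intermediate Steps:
I(g, q) = (1 - 5*q)² (I(g, q) = (-5 + (6 - 5*q))² = (1 - 5*q)²)
45 + (1*4)*I(-2, 2) = 45 + (1*4)*(-1 + 5*2)² = 45 + 4*(-1 + 10)² = 45 + 4*9² = 45 + 4*81 = 45 + 324 = 369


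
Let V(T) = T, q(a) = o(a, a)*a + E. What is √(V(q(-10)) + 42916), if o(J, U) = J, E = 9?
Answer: 5*√1721 ≈ 207.42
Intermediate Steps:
q(a) = 9 + a² (q(a) = a*a + 9 = a² + 9 = 9 + a²)
√(V(q(-10)) + 42916) = √((9 + (-10)²) + 42916) = √((9 + 100) + 42916) = √(109 + 42916) = √43025 = 5*√1721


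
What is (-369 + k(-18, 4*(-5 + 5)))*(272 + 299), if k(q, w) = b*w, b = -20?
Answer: -210699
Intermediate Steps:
k(q, w) = -20*w
(-369 + k(-18, 4*(-5 + 5)))*(272 + 299) = (-369 - 80*(-5 + 5))*(272 + 299) = (-369 - 80*0)*571 = (-369 - 20*0)*571 = (-369 + 0)*571 = -369*571 = -210699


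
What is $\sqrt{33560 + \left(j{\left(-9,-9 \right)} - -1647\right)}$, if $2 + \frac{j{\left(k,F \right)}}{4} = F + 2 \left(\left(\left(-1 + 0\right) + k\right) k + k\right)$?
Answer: $3 \sqrt{3979} \approx 189.24$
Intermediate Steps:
$j{\left(k,F \right)} = -8 + 4 F + 8 k + 8 k \left(-1 + k\right)$ ($j{\left(k,F \right)} = -8 + 4 \left(F + 2 \left(\left(\left(-1 + 0\right) + k\right) k + k\right)\right) = -8 + 4 \left(F + 2 \left(\left(-1 + k\right) k + k\right)\right) = -8 + 4 \left(F + 2 \left(k \left(-1 + k\right) + k\right)\right) = -8 + 4 \left(F + 2 \left(k + k \left(-1 + k\right)\right)\right) = -8 + 4 \left(F + \left(2 k + 2 k \left(-1 + k\right)\right)\right) = -8 + 4 \left(F + 2 k + 2 k \left(-1 + k\right)\right) = -8 + \left(4 F + 8 k + 8 k \left(-1 + k\right)\right) = -8 + 4 F + 8 k + 8 k \left(-1 + k\right)$)
$\sqrt{33560 + \left(j{\left(-9,-9 \right)} - -1647\right)} = \sqrt{33560 + \left(\left(-8 + 4 \left(-9\right) + 8 \left(-9\right)^{2}\right) - -1647\right)} = \sqrt{33560 + \left(\left(-8 - 36 + 8 \cdot 81\right) + 1647\right)} = \sqrt{33560 + \left(\left(-8 - 36 + 648\right) + 1647\right)} = \sqrt{33560 + \left(604 + 1647\right)} = \sqrt{33560 + 2251} = \sqrt{35811} = 3 \sqrt{3979}$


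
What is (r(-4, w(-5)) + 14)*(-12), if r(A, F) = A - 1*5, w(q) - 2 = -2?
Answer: -60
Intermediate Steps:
w(q) = 0 (w(q) = 2 - 2 = 0)
r(A, F) = -5 + A (r(A, F) = A - 5 = -5 + A)
(r(-4, w(-5)) + 14)*(-12) = ((-5 - 4) + 14)*(-12) = (-9 + 14)*(-12) = 5*(-12) = -60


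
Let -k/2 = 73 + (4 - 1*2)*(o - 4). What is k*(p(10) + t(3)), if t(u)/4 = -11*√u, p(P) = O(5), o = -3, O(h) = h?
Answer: -590 + 5192*√3 ≈ 8402.8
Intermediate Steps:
p(P) = 5
t(u) = -44*√u (t(u) = 4*(-11*√u) = -44*√u)
k = -118 (k = -2*(73 + (4 - 1*2)*(-3 - 4)) = -2*(73 + (4 - 2)*(-7)) = -2*(73 + 2*(-7)) = -2*(73 - 14) = -2*59 = -118)
k*(p(10) + t(3)) = -118*(5 - 44*√3) = -590 + 5192*√3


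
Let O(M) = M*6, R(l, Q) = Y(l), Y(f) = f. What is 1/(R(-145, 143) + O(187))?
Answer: 1/977 ≈ 0.0010235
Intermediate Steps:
R(l, Q) = l
O(M) = 6*M
1/(R(-145, 143) + O(187)) = 1/(-145 + 6*187) = 1/(-145 + 1122) = 1/977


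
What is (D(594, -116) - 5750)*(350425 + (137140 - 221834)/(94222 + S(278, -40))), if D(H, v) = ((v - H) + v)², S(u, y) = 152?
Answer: 11186670051607328/47187 ≈ 2.3707e+11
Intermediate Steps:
D(H, v) = (-H + 2*v)²
(D(594, -116) - 5750)*(350425 + (137140 - 221834)/(94222 + S(278, -40))) = ((594 - 2*(-116))² - 5750)*(350425 + (137140 - 221834)/(94222 + 152)) = ((594 + 232)² - 5750)*(350425 - 84694/94374) = (826² - 5750)*(350425 - 84694*1/94374) = (682276 - 5750)*(350425 - 42347/47187) = 676526*(16535462128/47187) = 11186670051607328/47187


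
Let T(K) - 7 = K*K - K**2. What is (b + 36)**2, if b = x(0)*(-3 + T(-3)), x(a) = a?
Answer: 1296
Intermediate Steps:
T(K) = 7 (T(K) = 7 + (K*K - K**2) = 7 + (K**2 - K**2) = 7 + 0 = 7)
b = 0 (b = 0*(-3 + 7) = 0*4 = 0)
(b + 36)**2 = (0 + 36)**2 = 36**2 = 1296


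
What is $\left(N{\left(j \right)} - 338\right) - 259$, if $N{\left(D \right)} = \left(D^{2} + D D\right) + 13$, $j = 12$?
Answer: $-296$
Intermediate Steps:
$N{\left(D \right)} = 13 + 2 D^{2}$ ($N{\left(D \right)} = \left(D^{2} + D^{2}\right) + 13 = 2 D^{2} + 13 = 13 + 2 D^{2}$)
$\left(N{\left(j \right)} - 338\right) - 259 = \left(\left(13 + 2 \cdot 12^{2}\right) - 338\right) - 259 = \left(\left(13 + 2 \cdot 144\right) - 338\right) - 259 = \left(\left(13 + 288\right) - 338\right) - 259 = \left(301 - 338\right) - 259 = -37 - 259 = -296$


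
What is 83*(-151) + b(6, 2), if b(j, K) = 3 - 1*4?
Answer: -12534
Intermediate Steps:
b(j, K) = -1 (b(j, K) = 3 - 4 = -1)
83*(-151) + b(6, 2) = 83*(-151) - 1 = -12533 - 1 = -12534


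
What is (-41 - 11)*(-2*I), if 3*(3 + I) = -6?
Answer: -520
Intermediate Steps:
I = -5 (I = -3 + (1/3)*(-6) = -3 - 2 = -5)
(-41 - 11)*(-2*I) = (-41 - 11)*(-2*(-5)) = -52*10 = -520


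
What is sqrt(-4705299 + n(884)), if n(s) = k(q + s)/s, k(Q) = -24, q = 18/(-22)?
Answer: I*sqrt(229811509785)/221 ≈ 2169.2*I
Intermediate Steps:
q = -9/11 (q = 18*(-1/22) = -9/11 ≈ -0.81818)
n(s) = -24/s
sqrt(-4705299 + n(884)) = sqrt(-4705299 - 24/884) = sqrt(-4705299 - 24*1/884) = sqrt(-4705299 - 6/221) = sqrt(-1039871085/221) = I*sqrt(229811509785)/221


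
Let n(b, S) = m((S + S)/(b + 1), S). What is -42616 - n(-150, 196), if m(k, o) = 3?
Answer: -42619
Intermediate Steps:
n(b, S) = 3
-42616 - n(-150, 196) = -42616 - 1*3 = -42616 - 3 = -42619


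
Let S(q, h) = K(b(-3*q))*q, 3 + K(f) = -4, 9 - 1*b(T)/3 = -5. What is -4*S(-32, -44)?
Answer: -896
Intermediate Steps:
b(T) = 42 (b(T) = 27 - 3*(-5) = 27 + 15 = 42)
K(f) = -7 (K(f) = -3 - 4 = -7)
S(q, h) = -7*q
-4*S(-32, -44) = -(-28)*(-32) = -4*224 = -896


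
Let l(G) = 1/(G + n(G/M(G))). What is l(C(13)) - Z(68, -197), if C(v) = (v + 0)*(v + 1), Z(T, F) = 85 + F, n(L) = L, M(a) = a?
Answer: 20497/183 ≈ 112.01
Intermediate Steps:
C(v) = v*(1 + v)
l(G) = 1/(1 + G) (l(G) = 1/(G + G/G) = 1/(G + 1) = 1/(1 + G))
l(C(13)) - Z(68, -197) = 1/(1 + 13*(1 + 13)) - (85 - 197) = 1/(1 + 13*14) - 1*(-112) = 1/(1 + 182) + 112 = 1/183 + 112 = 20497/183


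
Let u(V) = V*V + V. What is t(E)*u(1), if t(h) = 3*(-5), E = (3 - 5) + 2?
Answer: -30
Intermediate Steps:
E = 0 (E = -2 + 2 = 0)
u(V) = V + V² (u(V) = V² + V = V + V²)
t(h) = -15
t(E)*u(1) = -15*(1 + 1) = -15*2 = -30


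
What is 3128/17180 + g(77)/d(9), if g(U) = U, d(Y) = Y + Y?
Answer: 344791/77310 ≈ 4.4598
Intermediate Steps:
d(Y) = 2*Y
3128/17180 + g(77)/d(9) = 3128/17180 + 77/((2*9)) = 3128*(1/17180) + 77/18 = 782/4295 + 77*(1/18) = 782/4295 + 77/18 = 344791/77310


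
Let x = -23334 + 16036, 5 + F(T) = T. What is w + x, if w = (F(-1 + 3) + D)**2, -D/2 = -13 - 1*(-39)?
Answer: -4273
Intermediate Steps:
D = -52 (D = -2*(-13 - 1*(-39)) = -2*(-13 + 39) = -2*26 = -52)
F(T) = -5 + T
x = -7298
w = 3025 (w = ((-5 + (-1 + 3)) - 52)**2 = ((-5 + 2) - 52)**2 = (-3 - 52)**2 = (-55)**2 = 3025)
w + x = 3025 - 7298 = -4273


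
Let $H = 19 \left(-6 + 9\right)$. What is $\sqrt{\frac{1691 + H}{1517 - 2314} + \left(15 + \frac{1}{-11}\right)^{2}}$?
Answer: $\frac{2 \sqrt{4229002347}}{8767} \approx 14.835$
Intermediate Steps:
$H = 57$ ($H = 19 \cdot 3 = 57$)
$\sqrt{\frac{1691 + H}{1517 - 2314} + \left(15 + \frac{1}{-11}\right)^{2}} = \sqrt{\frac{1691 + 57}{1517 - 2314} + \left(15 + \frac{1}{-11}\right)^{2}} = \sqrt{\frac{1748}{-797} + \left(15 - \frac{1}{11}\right)^{2}} = \sqrt{1748 \left(- \frac{1}{797}\right) + \left(\frac{164}{11}\right)^{2}} = \sqrt{- \frac{1748}{797} + \frac{26896}{121}} = \sqrt{\frac{21224604}{96437}} = \frac{2 \sqrt{4229002347}}{8767}$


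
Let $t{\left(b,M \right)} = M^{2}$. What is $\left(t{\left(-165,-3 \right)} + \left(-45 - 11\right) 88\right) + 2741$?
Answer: $-2178$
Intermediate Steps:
$\left(t{\left(-165,-3 \right)} + \left(-45 - 11\right) 88\right) + 2741 = \left(\left(-3\right)^{2} + \left(-45 - 11\right) 88\right) + 2741 = \left(9 - 4928\right) + 2741 = -4919 + 2741 = -2178$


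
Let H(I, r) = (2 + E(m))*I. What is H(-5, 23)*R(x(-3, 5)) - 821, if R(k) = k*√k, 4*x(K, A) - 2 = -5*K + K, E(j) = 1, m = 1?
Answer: -821 - 105*√14/4 ≈ -919.22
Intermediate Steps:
x(K, A) = ½ - K (x(K, A) = ½ + (-5*K + K)/4 = ½ + (-4*K)/4 = ½ - K)
H(I, r) = 3*I (H(I, r) = (2 + 1)*I = 3*I)
R(k) = k^(3/2)
H(-5, 23)*R(x(-3, 5)) - 821 = (3*(-5))*(½ - 1*(-3))^(3/2) - 821 = -15*(½ + 3)^(3/2) - 821 = -105*√14/4 - 821 = -821 - 105*√14/4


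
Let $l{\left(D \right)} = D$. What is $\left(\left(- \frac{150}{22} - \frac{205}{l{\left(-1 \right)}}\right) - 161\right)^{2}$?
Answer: $\frac{167281}{121} \approx 1382.5$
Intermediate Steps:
$\left(\left(- \frac{150}{22} - \frac{205}{l{\left(-1 \right)}}\right) - 161\right)^{2} = \left(\left(- \frac{150}{22} - \frac{205}{-1}\right) - 161\right)^{2} = \left(\left(\left(-150\right) \frac{1}{22} - -205\right) - 161\right)^{2} = \left(\left(- \frac{75}{11} + 205\right) - 161\right)^{2} = \left(\frac{2180}{11} - 161\right)^{2} = \left(\frac{409}{11}\right)^{2} = \frac{167281}{121}$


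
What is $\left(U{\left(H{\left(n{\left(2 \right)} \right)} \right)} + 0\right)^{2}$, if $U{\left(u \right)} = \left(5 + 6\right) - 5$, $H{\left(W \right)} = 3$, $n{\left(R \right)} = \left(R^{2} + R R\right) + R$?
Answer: $36$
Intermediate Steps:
$n{\left(R \right)} = R + 2 R^{2}$ ($n{\left(R \right)} = \left(R^{2} + R^{2}\right) + R = 2 R^{2} + R = R + 2 R^{2}$)
$U{\left(u \right)} = 6$ ($U{\left(u \right)} = 11 - 5 = 6$)
$\left(U{\left(H{\left(n{\left(2 \right)} \right)} \right)} + 0\right)^{2} = \left(6 + 0\right)^{2} = 6^{2} = 36$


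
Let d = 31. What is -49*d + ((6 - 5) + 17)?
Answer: -1501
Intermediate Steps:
-49*d + ((6 - 5) + 17) = -49*31 + ((6 - 5) + 17) = -1519 + (1 + 17) = -1519 + 18 = -1501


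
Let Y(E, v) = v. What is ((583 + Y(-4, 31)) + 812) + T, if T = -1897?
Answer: -471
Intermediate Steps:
((583 + Y(-4, 31)) + 812) + T = ((583 + 31) + 812) - 1897 = (614 + 812) - 1897 = 1426 - 1897 = -471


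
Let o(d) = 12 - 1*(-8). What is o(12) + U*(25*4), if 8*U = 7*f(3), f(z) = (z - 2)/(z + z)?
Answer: 415/12 ≈ 34.583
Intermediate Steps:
o(d) = 20 (o(d) = 12 + 8 = 20)
f(z) = (-2 + z)/(2*z) (f(z) = (-2 + z)/((2*z)) = (-2 + z)*(1/(2*z)) = (-2 + z)/(2*z))
U = 7/48 (U = (7*((½)*(-2 + 3)/3))/8 = (7*((½)*(⅓)*1))/8 = (7*(⅙))/8 = (⅛)*(7/6) = 7/48 ≈ 0.14583)
o(12) + U*(25*4) = 20 + 7*(25*4)/48 = 20 + (7/48)*100 = 20 + 175/12 = 415/12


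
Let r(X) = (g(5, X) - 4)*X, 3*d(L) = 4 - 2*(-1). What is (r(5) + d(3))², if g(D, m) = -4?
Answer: 1444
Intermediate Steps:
d(L) = 2 (d(L) = (4 - 2*(-1))/3 = (4 + 2)/3 = (⅓)*6 = 2)
r(X) = -8*X (r(X) = (-4 - 4)*X = -8*X)
(r(5) + d(3))² = (-8*5 + 2)² = (-40 + 2)² = (-38)² = 1444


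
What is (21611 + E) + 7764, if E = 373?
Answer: 29748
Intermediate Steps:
(21611 + E) + 7764 = (21611 + 373) + 7764 = 21984 + 7764 = 29748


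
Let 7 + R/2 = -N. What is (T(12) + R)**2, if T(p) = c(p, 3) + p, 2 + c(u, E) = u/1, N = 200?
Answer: 153664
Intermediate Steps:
c(u, E) = -2 + u (c(u, E) = -2 + u/1 = -2 + u*1 = -2 + u)
R = -414 (R = -14 + 2*(-1*200) = -14 + 2*(-200) = -14 - 400 = -414)
T(p) = -2 + 2*p (T(p) = (-2 + p) + p = -2 + 2*p)
(T(12) + R)**2 = ((-2 + 2*12) - 414)**2 = ((-2 + 24) - 414)**2 = (22 - 414)**2 = (-392)**2 = 153664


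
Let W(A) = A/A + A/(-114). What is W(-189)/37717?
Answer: 101/1433246 ≈ 7.0469e-5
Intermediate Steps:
W(A) = 1 - A/114 (W(A) = 1 + A*(-1/114) = 1 - A/114)
W(-189)/37717 = (1 - 1/114*(-189))/37717 = (1 + 63/38)*(1/37717) = (101/38)*(1/37717) = 101/1433246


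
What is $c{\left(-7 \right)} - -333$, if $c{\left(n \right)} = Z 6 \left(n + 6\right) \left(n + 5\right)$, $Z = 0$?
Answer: $333$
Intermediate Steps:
$c{\left(n \right)} = 0$ ($c{\left(n \right)} = 0 \cdot 6 \left(n + 6\right) \left(n + 5\right) = 0 \left(6 + n\right) \left(5 + n\right) = 0 \left(5 + n\right) \left(6 + n\right) = 0$)
$c{\left(-7 \right)} - -333 = 0 - -333 = 0 + 333 = 333$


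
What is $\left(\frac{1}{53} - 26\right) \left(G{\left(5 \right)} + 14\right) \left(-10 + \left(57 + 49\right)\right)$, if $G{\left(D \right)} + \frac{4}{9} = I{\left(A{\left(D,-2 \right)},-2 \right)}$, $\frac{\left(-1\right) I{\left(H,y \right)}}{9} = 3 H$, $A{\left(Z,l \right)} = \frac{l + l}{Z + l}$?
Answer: $- \frac{6550848}{53} \approx -1.236 \cdot 10^{5}$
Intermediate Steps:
$A{\left(Z,l \right)} = \frac{2 l}{Z + l}$
$I{\left(H,y \right)} = - 27 H$ ($I{\left(H,y \right)} = - 9 \cdot 3 H = - 27 H$)
$G{\left(D \right)} = - \frac{4}{9} + \frac{108}{-2 + D}$ ($G{\left(D \right)} = - \frac{4}{9} - 27 \cdot 2 \left(-2\right) \frac{1}{D - 2} = - \frac{4}{9} - 27 \cdot 2 \left(-2\right) \frac{1}{-2 + D} = - \frac{4}{9} - 27 \left(- \frac{4}{-2 + D}\right) = - \frac{4}{9} + \frac{108}{-2 + D}$)
$\left(\frac{1}{53} - 26\right) \left(G{\left(5 \right)} + 14\right) \left(-10 + \left(57 + 49\right)\right) = \left(\frac{1}{53} - 26\right) \left(\frac{4 \left(245 - 5\right)}{9 \left(-2 + 5\right)} + 14\right) \left(-10 + \left(57 + 49\right)\right) = \left(\frac{1}{53} - 26\right) \left(\frac{4 \left(245 - 5\right)}{9 \cdot 3} + 14\right) \left(-10 + 106\right) = - \frac{1377 \left(\frac{4}{9} \cdot \frac{1}{3} \cdot 240 + 14\right)}{53} \cdot 96 = - \frac{1377 \left(\frac{320}{9} + 14\right)}{53} \cdot 96 = \left(- \frac{1377}{53}\right) \frac{446}{9} \cdot 96 = \left(- \frac{68238}{53}\right) 96 = - \frac{6550848}{53}$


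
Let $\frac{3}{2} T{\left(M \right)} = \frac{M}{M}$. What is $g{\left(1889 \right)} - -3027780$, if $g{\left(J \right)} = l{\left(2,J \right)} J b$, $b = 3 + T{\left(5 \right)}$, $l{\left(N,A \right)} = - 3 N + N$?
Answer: $\frac{9000224}{3} \approx 3.0001 \cdot 10^{6}$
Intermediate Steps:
$T{\left(M \right)} = \frac{2}{3}$ ($T{\left(M \right)} = \frac{2 \frac{M}{M}}{3} = \frac{2}{3} \cdot 1 = \frac{2}{3}$)
$l{\left(N,A \right)} = - 2 N$
$b = \frac{11}{3}$ ($b = 3 + \frac{2}{3} = \frac{11}{3} \approx 3.6667$)
$g{\left(J \right)} = - \frac{44 J}{3}$ ($g{\left(J \right)} = \left(-2\right) 2 J \frac{11}{3} = - 4 J \frac{11}{3} = - \frac{44 J}{3}$)
$g{\left(1889 \right)} - -3027780 = \left(- \frac{44}{3}\right) 1889 - -3027780 = - \frac{83116}{3} + 3027780 = \frac{9000224}{3}$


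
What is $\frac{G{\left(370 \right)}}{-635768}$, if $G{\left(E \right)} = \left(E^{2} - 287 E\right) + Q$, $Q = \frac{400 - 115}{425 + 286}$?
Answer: $- \frac{7278365}{150677016} \approx -0.048304$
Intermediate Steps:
$Q = \frac{95}{237}$ ($Q = \frac{285}{711} = 285 \cdot \frac{1}{711} = \frac{95}{237} \approx 0.40084$)
$G{\left(E \right)} = \frac{95}{237} + E^{2} - 287 E$ ($G{\left(E \right)} = \left(E^{2} - 287 E\right) + \frac{95}{237} = \frac{95}{237} + E^{2} - 287 E$)
$\frac{G{\left(370 \right)}}{-635768} = \frac{\frac{95}{237} + 370^{2} - 106190}{-635768} = \left(\frac{95}{237} + 136900 - 106190\right) \left(- \frac{1}{635768}\right) = \frac{7278365}{237} \left(- \frac{1}{635768}\right) = - \frac{7278365}{150677016}$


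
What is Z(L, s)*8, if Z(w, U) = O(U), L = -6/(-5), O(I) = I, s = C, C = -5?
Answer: -40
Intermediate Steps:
s = -5
L = 6/5 (L = -6*(-1/5) = 6/5 ≈ 1.2000)
Z(w, U) = U
Z(L, s)*8 = -5*8 = -40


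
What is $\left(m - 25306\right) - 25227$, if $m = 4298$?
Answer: $-46235$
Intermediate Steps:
$\left(m - 25306\right) - 25227 = \left(4298 - 25306\right) - 25227 = -21008 - 25227 = -46235$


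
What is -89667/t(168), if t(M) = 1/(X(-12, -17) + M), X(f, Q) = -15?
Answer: -13719051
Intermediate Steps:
t(M) = 1/(-15 + M)
-89667/t(168) = -89667/(1/(-15 + 168)) = -89667/(1/153) = -89667/1/153 = -89667*153 = -13719051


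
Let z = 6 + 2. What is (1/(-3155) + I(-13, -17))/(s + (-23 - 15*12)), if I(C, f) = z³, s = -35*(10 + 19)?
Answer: -538453/1280930 ≈ -0.42036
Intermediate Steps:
s = -1015 (s = -35*29 = -1015)
z = 8
I(C, f) = 512 (I(C, f) = 8³ = 512)
(1/(-3155) + I(-13, -17))/(s + (-23 - 15*12)) = (1/(-3155) + 512)/(-1015 + (-23 - 15*12)) = (-1/3155 + 512)/(-1015 + (-23 - 180)) = 1615359/(3155*(-1015 - 203)) = (1615359/3155)/(-1218) = (1615359/3155)*(-1/1218) = -538453/1280930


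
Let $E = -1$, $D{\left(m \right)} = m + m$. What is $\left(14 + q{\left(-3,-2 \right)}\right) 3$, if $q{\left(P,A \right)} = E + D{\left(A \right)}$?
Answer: $27$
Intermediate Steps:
$D{\left(m \right)} = 2 m$
$q{\left(P,A \right)} = -1 + 2 A$
$\left(14 + q{\left(-3,-2 \right)}\right) 3 = \left(14 + \left(-1 + 2 \left(-2\right)\right)\right) 3 = \left(14 - 5\right) 3 = 9 \cdot 3 = 27$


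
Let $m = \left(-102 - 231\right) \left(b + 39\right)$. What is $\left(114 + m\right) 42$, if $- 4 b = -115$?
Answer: $- \frac{1885527}{2} \approx -9.4276 \cdot 10^{5}$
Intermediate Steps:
$b = \frac{115}{4}$ ($b = \left(- \frac{1}{4}\right) \left(-115\right) = \frac{115}{4} \approx 28.75$)
$m = - \frac{90243}{4}$ ($m = \left(-102 - 231\right) \left(\frac{115}{4} + 39\right) = \left(-333\right) \frac{271}{4} = - \frac{90243}{4} \approx -22561.0$)
$\left(114 + m\right) 42 = \left(114 - \frac{90243}{4}\right) 42 = \left(- \frac{89787}{4}\right) 42 = - \frac{1885527}{2}$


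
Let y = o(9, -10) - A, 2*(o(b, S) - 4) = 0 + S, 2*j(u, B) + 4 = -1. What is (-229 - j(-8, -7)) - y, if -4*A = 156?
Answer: -529/2 ≈ -264.50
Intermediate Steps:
A = -39 (A = -1/4*156 = -39)
j(u, B) = -5/2 (j(u, B) = -2 + (1/2)*(-1) = -2 - 1/2 = -5/2)
o(b, S) = 4 + S/2 (o(b, S) = 4 + (0 + S)/2 = 4 + S/2)
y = 38 (y = (4 + (1/2)*(-10)) - 1*(-39) = (4 - 5) + 39 = -1 + 39 = 38)
(-229 - j(-8, -7)) - y = (-229 - 1*(-5/2)) - 1*38 = (-229 + 5/2) - 38 = -453/2 - 38 = -529/2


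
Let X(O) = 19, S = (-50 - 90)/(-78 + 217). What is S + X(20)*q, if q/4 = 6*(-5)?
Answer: -317060/139 ≈ -2281.0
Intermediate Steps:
S = -140/139 ≈ -1.0072
q = -120 (q = 4*(6*(-5)) = 4*(-30) = -120)
S + X(20)*q = -140/139 + 19*(-120) = -140/139 - 2280 = -317060/139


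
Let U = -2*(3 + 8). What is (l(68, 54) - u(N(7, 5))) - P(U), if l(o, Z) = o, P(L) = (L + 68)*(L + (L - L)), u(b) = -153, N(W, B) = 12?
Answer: 1233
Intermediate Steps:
U = -22 (U = -2*11 = -22)
P(L) = L*(68 + L) (P(L) = (68 + L)*(L + 0) = (68 + L)*L = L*(68 + L))
(l(68, 54) - u(N(7, 5))) - P(U) = (68 - 1*(-153)) - (-22)*(68 - 22) = (68 + 153) - (-22)*46 = 221 - 1*(-1012) = 221 + 1012 = 1233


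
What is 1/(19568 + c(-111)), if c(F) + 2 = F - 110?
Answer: 1/19345 ≈ 5.1693e-5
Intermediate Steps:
c(F) = -112 + F (c(F) = -2 + (F - 110) = -2 + (-110 + F) = -112 + F)
1/(19568 + c(-111)) = 1/(19568 + (-112 - 111)) = 1/(19568 - 223) = 1/19345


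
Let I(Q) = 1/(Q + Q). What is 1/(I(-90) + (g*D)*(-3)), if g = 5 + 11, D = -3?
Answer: 180/25919 ≈ 0.0069447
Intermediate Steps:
g = 16
I(Q) = 1/(2*Q)
1/(I(-90) + (g*D)*(-3)) = 1/((1/2)/(-90) + (16*(-3))*(-3)) = 1/((1/2)*(-1/90) - 48*(-3)) = 1/(-1/180 + 144) = 1/(25919/180) = 180/25919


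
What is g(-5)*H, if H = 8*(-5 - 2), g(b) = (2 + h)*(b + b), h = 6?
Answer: 4480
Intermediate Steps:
g(b) = 16*b (g(b) = (2 + 6)*(b + b) = 8*(2*b) = 16*b)
H = -56 (H = 8*(-7) = -56)
g(-5)*H = (16*(-5))*(-56) = -80*(-56) = 4480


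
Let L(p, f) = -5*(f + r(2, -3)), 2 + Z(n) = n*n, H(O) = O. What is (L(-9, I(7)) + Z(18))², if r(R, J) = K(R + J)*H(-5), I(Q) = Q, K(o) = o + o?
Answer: 56169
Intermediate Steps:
K(o) = 2*o
r(R, J) = -10*J - 10*R (r(R, J) = (2*(R + J))*(-5) = (2*(J + R))*(-5) = (2*J + 2*R)*(-5) = -10*J - 10*R)
Z(n) = -2 + n² (Z(n) = -2 + n*n = -2 + n²)
L(p, f) = -50 - 5*f (L(p, f) = -5*(f + (-10*(-3) - 10*2)) = -5*(f + (30 - 20)) = -5*(f + 10) = -5*(10 + f) = -50 - 5*f)
(L(-9, I(7)) + Z(18))² = ((-50 - 5*7) + (-2 + 18²))² = ((-50 - 35) + (-2 + 324))² = (-85 + 322)² = 237² = 56169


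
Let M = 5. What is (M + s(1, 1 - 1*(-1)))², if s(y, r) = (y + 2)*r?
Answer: 121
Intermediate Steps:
s(y, r) = r*(2 + y) (s(y, r) = (2 + y)*r = r*(2 + y))
(M + s(1, 1 - 1*(-1)))² = (5 + (1 - 1*(-1))*(2 + 1))² = (5 + (1 + 1)*3)² = (5 + 2*3)² = (5 + 6)² = 11² = 121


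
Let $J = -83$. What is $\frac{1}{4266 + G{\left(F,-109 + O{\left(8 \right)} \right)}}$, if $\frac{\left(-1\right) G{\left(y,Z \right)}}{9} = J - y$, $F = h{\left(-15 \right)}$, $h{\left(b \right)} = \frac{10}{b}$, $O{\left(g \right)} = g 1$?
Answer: $\frac{1}{5007} \approx 0.00019972$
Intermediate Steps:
$O{\left(g \right)} = g$
$F = - \frac{2}{3}$ ($F = \frac{10}{-15} = 10 \left(- \frac{1}{15}\right) = - \frac{2}{3} \approx -0.66667$)
$G{\left(y,Z \right)} = 747 + 9 y$ ($G{\left(y,Z \right)} = - 9 \left(-83 - y\right) = 747 + 9 y$)
$\frac{1}{4266 + G{\left(F,-109 + O{\left(8 \right)} \right)}} = \frac{1}{4266 + \left(747 + 9 \left(- \frac{2}{3}\right)\right)} = \frac{1}{4266 + \left(747 - 6\right)} = \frac{1}{4266 + 741} = \frac{1}{5007}$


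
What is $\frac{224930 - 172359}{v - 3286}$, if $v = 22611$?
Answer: $\frac{52571}{19325} \approx 2.7204$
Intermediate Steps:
$\frac{224930 - 172359}{v - 3286} = \frac{224930 - 172359}{22611 - 3286} = \frac{52571}{19325}$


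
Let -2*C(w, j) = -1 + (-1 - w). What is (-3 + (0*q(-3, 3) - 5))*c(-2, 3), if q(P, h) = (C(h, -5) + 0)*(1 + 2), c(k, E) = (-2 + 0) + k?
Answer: 32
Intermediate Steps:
C(w, j) = 1 + w/2 (C(w, j) = -(-1 + (-1 - w))/2 = -(-2 - w)/2 = 1 + w/2)
c(k, E) = -2 + k
q(P, h) = 3 + 3*h/2 (q(P, h) = ((1 + h/2) + 0)*(1 + 2) = (1 + h/2)*3 = 3 + 3*h/2)
(-3 + (0*q(-3, 3) - 5))*c(-2, 3) = (-3 + (0*(3 + (3/2)*3) - 5))*(-2 - 2) = (-3 + (0*(3 + 9/2) - 5))*(-4) = (-3 + (0*(15/2) - 5))*(-4) = (-3 + (0 - 5))*(-4) = (-3 - 5)*(-4) = -8*(-4) = 32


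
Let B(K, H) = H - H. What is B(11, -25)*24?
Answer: 0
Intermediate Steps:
B(K, H) = 0
B(11, -25)*24 = 0*24 = 0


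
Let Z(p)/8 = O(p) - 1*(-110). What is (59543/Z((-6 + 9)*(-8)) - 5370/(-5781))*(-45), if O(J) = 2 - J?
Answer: -5250909645/2096576 ≈ -2504.5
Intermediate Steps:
Z(p) = 896 - 8*p (Z(p) = 8*((2 - p) - 1*(-110)) = 8*((2 - p) + 110) = 8*(112 - p) = 896 - 8*p)
(59543/Z((-6 + 9)*(-8)) - 5370/(-5781))*(-45) = (59543/(896 - 8*(-6 + 9)*(-8)) - 5370/(-5781))*(-45) = (59543/(896 - 24*(-8)) - 5370*(-1/5781))*(-45) = (59543/(896 - 8*(-24)) + 1790/1927)*(-45) = (59543/(896 + 192) + 1790/1927)*(-45) = (59543/1088 + 1790/1927)*(-45) = (116686881/2096576)*(-45) = -5250909645/2096576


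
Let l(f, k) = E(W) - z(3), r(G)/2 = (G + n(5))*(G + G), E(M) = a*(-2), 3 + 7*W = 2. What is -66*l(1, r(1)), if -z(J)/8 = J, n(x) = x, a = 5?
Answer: -924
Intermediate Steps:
W = -⅐ (W = -3/7 + (⅐)*2 = -3/7 + 2/7 = -⅐ ≈ -0.14286)
E(M) = -10 (E(M) = 5*(-2) = -10)
z(J) = -8*J
r(G) = 4*G*(5 + G) (r(G) = 2*((G + 5)*(G + G)) = 2*((5 + G)*(2*G)) = 2*(2*G*(5 + G)) = 4*G*(5 + G))
l(f, k) = 14 (l(f, k) = -10 - (-8)*3 = -10 - 1*(-24) = -10 + 24 = 14)
-66*l(1, r(1)) = -66*14 = -924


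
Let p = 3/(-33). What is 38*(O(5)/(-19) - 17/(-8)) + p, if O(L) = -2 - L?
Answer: 4165/44 ≈ 94.659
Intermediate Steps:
p = -1/11 (p = 3*(-1/33) = -1/11 ≈ -0.090909)
38*(O(5)/(-19) - 17/(-8)) + p = 38*((-2 - 1*5)/(-19) - 17/(-8)) - 1/11 = 38*((-2 - 5)*(-1/19) - 17*(-1/8)) - 1/11 = 38*(-7*(-1/19) + 17/8) - 1/11 = 38*(7/19 + 17/8) - 1/11 = 38*(379/152) - 1/11 = 379/4 - 1/11 = 4165/44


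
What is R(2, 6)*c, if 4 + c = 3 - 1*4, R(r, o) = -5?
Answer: 25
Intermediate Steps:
c = -5 (c = -4 + (3 - 1*4) = -4 + (3 - 4) = -4 - 1 = -5)
R(2, 6)*c = -5*(-5) = 25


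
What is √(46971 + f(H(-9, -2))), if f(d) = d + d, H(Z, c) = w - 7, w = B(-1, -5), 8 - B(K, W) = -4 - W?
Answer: 3*√5219 ≈ 216.73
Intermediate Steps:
B(K, W) = 12 + W (B(K, W) = 8 - (-4 - W) = 8 + (4 + W) = 12 + W)
w = 7 (w = 12 - 5 = 7)
H(Z, c) = 0 (H(Z, c) = 7 - 7 = 0)
f(d) = 2*d
√(46971 + f(H(-9, -2))) = √(46971 + 2*0) = √(46971 + 0) = √46971 = 3*√5219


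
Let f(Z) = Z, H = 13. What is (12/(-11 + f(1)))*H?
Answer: -78/5 ≈ -15.600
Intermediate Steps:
(12/(-11 + f(1)))*H = (12/(-11 + 1))*13 = (12/(-10))*13 = -⅒*12*13 = -6/5*13 = -78/5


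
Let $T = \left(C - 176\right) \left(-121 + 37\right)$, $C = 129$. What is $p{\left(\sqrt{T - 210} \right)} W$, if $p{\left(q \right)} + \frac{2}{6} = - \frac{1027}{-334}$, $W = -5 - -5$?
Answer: $0$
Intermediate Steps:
$T = 3948$ ($T = \left(129 - 176\right) \left(-121 + 37\right) = \left(-47\right) \left(-84\right) = 3948$)
$W = 0$ ($W = -5 + 5 = 0$)
$p{\left(q \right)} = \frac{2747}{1002}$ ($p{\left(q \right)} = - \frac{1}{3} - \frac{1027}{-334} = - \frac{1}{3} - - \frac{1027}{334} = - \frac{1}{3} + \frac{1027}{334} = \frac{2747}{1002}$)
$p{\left(\sqrt{T - 210} \right)} W = \frac{2747}{1002} \cdot 0 = 0$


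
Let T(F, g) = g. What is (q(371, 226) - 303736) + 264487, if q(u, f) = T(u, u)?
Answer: -38878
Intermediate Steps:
q(u, f) = u
(q(371, 226) - 303736) + 264487 = (371 - 303736) + 264487 = -303365 + 264487 = -38878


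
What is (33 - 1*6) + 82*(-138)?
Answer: -11289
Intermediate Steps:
(33 - 1*6) + 82*(-138) = (33 - 6) - 11316 = 27 - 11316 = -11289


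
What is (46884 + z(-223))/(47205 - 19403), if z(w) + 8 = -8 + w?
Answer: 46645/27802 ≈ 1.6778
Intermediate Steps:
z(w) = -16 + w (z(w) = -8 + (-8 + w) = -16 + w)
(46884 + z(-223))/(47205 - 19403) = (46884 + (-16 - 223))/(47205 - 19403) = (46884 - 239)/27802 = 46645*(1/27802) = 46645/27802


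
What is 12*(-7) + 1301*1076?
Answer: 1399792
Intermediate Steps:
12*(-7) + 1301*1076 = -84 + 1399876 = 1399792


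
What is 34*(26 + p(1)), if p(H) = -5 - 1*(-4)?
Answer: 850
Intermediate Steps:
p(H) = -1 (p(H) = -5 + 4 = -1)
34*(26 + p(1)) = 34*(26 - 1) = 34*25 = 850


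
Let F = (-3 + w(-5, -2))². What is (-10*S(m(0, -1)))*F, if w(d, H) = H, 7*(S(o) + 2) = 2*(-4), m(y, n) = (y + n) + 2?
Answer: 5500/7 ≈ 785.71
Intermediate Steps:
m(y, n) = 2 + n + y (m(y, n) = (n + y) + 2 = 2 + n + y)
S(o) = -22/7 (S(o) = -2 + (2*(-4))/7 = -2 + (⅐)*(-8) = -2 - 8/7 = -22/7)
F = 25 (F = (-3 - 2)² = (-5)² = 25)
(-10*S(m(0, -1)))*F = -10*(-22/7)*25 = (220/7)*25 = 5500/7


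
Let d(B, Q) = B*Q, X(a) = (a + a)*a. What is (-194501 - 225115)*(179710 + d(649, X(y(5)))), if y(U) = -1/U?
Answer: -1885774445568/25 ≈ -7.5431e+10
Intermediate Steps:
X(a) = 2*a² (X(a) = (2*a)*a = 2*a²)
(-194501 - 225115)*(179710 + d(649, X(y(5)))) = (-194501 - 225115)*(179710 + 649*(2*(-1/5)²)) = -419616*(179710 + 649*(2*(-1*⅕)²)) = -419616*(179710 + 649*(2*(-⅕)²)) = -419616*(179710 + 649*(2*(1/25))) = -419616*(179710 + 649*(2/25)) = -419616*(179710 + 1298/25) = -419616*4494048/25 = -1885774445568/25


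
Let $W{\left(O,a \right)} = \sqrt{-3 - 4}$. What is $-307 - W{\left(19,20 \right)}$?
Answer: $-307 - i \sqrt{7} \approx -307.0 - 2.6458 i$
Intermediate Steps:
$W{\left(O,a \right)} = i \sqrt{7}$ ($W{\left(O,a \right)} = \sqrt{-7} = i \sqrt{7}$)
$-307 - W{\left(19,20 \right)} = -307 - i \sqrt{7}$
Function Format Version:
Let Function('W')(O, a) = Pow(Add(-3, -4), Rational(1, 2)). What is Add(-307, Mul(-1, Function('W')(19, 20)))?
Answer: Add(-307, Mul(-1, I, Pow(7, Rational(1, 2)))) ≈ Add(-307.00, Mul(-2.6458, I))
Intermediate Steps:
Function('W')(O, a) = Mul(I, Pow(7, Rational(1, 2))) (Function('W')(O, a) = Pow(-7, Rational(1, 2)) = Mul(I, Pow(7, Rational(1, 2))))
Add(-307, Mul(-1, Function('W')(19, 20))) = Add(-307, Mul(-1, Mul(I, Pow(7, Rational(1, 2))))) = Add(-307, Mul(-1, I, Pow(7, Rational(1, 2))))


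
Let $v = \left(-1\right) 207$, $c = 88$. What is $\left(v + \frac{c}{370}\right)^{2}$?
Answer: $\frac{1463139001}{34225} \approx 42751.0$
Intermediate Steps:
$v = -207$
$\left(v + \frac{c}{370}\right)^{2} = \left(-207 + \frac{88}{370}\right)^{2} = \left(-207 + 88 \cdot \frac{1}{370}\right)^{2} = \left(-207 + \frac{44}{185}\right)^{2} = \left(- \frac{38251}{185}\right)^{2} = \frac{1463139001}{34225}$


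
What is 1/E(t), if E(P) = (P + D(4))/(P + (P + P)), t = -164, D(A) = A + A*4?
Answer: 41/12 ≈ 3.4167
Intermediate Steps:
D(A) = 5*A (D(A) = A + 4*A = 5*A)
E(P) = (20 + P)/(3*P) (E(P) = (P + 5*4)/(P + (P + P)) = (P + 20)/(P + 2*P) = (20 + P)/((3*P)) = (20 + P)*(1/(3*P)) = (20 + P)/(3*P))
1/E(t) = 1/((1/3)*(20 - 164)/(-164)) = 1/((1/3)*(-1/164)*(-144)) = 1/(12/41) = 41/12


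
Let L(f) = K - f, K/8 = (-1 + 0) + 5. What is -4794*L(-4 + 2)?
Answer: -162996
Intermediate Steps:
K = 32 (K = 8*((-1 + 0) + 5) = 8*(-1 + 5) = 8*4 = 32)
L(f) = 32 - f
-4794*L(-4 + 2) = -4794*(32 - (-4 + 2)) = -4794*(32 - 1*(-2)) = -4794*(32 + 2) = -4794*34 = -162996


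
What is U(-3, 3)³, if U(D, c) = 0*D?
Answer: 0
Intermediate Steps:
U(D, c) = 0
U(-3, 3)³ = 0³ = 0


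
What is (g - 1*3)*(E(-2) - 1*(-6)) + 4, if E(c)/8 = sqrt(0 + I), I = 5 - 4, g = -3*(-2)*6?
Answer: 466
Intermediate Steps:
g = 36 (g = 6*6 = 36)
I = 1
E(c) = 8 (E(c) = 8*sqrt(0 + 1) = 8*sqrt(1) = 8*1 = 8)
(g - 1*3)*(E(-2) - 1*(-6)) + 4 = (36 - 1*3)*(8 - 1*(-6)) + 4 = (36 - 3)*(8 + 6) + 4 = 33*14 + 4 = 462 + 4 = 466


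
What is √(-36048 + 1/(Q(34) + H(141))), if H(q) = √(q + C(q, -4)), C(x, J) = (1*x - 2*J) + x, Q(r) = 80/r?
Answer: √(-1441903 - 612816*√431)/√(40 + 17*√431) ≈ 189.86*I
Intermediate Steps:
C(x, J) = -2*J + 2*x (C(x, J) = (x - 2*J) + x = -2*J + 2*x)
H(q) = √(8 + 3*q) (H(q) = √(q + (-2*(-4) + 2*q)) = √(q + (8 + 2*q)) = √(8 + 3*q))
√(-36048 + 1/(Q(34) + H(141))) = √(-36048 + 1/(80/34 + √(8 + 3*141))) = √(-36048 + 1/(80*(1/34) + √(8 + 423))) = √(-36048 + 1/(40/17 + √431))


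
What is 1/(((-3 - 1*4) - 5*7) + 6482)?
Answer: 1/6440 ≈ 0.00015528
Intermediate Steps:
1/(((-3 - 1*4) - 5*7) + 6482) = 1/(((-3 - 4) - 35) + 6482) = 1/((-7 - 35) + 6482) = 1/(-42 + 6482) = 1/6440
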